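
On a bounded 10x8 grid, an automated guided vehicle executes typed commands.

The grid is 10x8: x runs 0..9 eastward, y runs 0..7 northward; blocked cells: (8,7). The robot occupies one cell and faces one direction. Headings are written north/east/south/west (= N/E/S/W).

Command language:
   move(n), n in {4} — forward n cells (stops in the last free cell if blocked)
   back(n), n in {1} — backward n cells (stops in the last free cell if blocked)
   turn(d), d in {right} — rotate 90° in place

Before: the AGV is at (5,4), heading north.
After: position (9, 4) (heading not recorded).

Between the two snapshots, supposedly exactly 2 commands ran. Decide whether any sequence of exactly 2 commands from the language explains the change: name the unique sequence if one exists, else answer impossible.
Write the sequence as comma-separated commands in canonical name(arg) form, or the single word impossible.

turn(right), move(4)

key: order matters: swapping turn(right) and move(4) lands elsewhere
start: at (5,4), heading north
[1] after turn(right): at (5,4), heading east
[2] after move(4): at (9,4), heading east
no other 2-command option fits: unique.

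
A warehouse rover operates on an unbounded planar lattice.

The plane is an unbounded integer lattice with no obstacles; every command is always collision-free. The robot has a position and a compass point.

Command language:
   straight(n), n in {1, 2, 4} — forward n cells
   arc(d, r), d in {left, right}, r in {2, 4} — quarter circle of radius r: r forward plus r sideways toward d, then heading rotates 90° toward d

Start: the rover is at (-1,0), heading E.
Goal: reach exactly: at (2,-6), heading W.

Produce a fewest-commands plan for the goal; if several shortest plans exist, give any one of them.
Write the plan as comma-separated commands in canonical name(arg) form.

initial: at (-1,0), heading E
step 1 (straight(1)): at (0,0), heading E
step 2 (arc(right, 4)): at (4,-4), heading S
step 3 (arc(right, 2)): at (2,-6), heading W
nothing shorter than 3 reaches the goal.

straight(1), arc(right, 4), arc(right, 2)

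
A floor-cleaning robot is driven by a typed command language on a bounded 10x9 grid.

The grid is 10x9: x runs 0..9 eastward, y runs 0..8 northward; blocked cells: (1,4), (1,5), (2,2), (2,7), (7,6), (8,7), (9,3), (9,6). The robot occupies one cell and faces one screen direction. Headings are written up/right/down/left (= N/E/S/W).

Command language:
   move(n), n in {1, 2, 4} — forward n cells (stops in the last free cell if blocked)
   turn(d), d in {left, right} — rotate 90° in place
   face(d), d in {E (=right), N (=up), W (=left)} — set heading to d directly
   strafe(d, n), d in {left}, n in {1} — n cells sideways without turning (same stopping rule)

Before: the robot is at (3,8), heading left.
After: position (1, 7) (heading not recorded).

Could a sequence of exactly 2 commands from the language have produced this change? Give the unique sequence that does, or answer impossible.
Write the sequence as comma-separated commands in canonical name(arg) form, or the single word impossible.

key: running strafe(left, 1) before move(2) would end elsewhere — order is forced
start: at (3,8), heading left
t=1 move(2) ⇒ at (1,8), heading left
t=2 strafe(left, 1) ⇒ at (1,7), heading left
no other 2-command option fits: unique.

move(2), strafe(left, 1)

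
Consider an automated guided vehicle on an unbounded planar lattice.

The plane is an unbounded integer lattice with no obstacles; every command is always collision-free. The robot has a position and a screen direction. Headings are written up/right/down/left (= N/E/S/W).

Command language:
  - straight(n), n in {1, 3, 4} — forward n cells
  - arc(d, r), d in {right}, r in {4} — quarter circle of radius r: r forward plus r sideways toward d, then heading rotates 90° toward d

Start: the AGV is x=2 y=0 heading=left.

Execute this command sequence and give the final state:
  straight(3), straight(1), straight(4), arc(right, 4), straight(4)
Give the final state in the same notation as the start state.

x=-10 y=8 heading=up

initial: x=2 y=0 heading=left
t=1 straight(3) ⇒ x=-1 y=0 heading=left
t=2 straight(1) ⇒ x=-2 y=0 heading=left
t=3 straight(4) ⇒ x=-6 y=0 heading=left
t=4 arc(right, 4) ⇒ x=-10 y=4 heading=up
t=5 straight(4) ⇒ x=-10 y=8 heading=up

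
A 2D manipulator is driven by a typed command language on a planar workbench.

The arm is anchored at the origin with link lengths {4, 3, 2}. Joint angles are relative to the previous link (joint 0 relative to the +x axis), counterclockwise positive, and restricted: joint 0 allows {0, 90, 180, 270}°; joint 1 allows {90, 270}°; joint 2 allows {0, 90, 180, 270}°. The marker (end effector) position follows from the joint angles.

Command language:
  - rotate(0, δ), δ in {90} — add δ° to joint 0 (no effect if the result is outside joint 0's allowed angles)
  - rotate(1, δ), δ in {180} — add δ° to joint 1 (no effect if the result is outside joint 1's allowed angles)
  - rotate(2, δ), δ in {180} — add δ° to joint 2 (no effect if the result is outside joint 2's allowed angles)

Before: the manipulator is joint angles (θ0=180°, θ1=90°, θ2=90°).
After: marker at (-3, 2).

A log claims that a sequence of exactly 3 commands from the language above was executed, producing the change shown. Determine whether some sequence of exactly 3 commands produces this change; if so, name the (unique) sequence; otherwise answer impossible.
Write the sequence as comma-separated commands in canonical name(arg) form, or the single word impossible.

rotate(0, 90), rotate(0, 90), rotate(0, 90)

begin: joint angles (θ0=180°, θ1=90°, θ2=90°)
1. rotate(0, 90) → joint angles (θ0=270°, θ1=90°, θ2=90°)
2. rotate(0, 90) → joint angles (θ0=0°, θ1=90°, θ2=90°)
3. rotate(0, 90) → joint angles (θ0=90°, θ1=90°, θ2=90°)
no other 3-command option fits: unique.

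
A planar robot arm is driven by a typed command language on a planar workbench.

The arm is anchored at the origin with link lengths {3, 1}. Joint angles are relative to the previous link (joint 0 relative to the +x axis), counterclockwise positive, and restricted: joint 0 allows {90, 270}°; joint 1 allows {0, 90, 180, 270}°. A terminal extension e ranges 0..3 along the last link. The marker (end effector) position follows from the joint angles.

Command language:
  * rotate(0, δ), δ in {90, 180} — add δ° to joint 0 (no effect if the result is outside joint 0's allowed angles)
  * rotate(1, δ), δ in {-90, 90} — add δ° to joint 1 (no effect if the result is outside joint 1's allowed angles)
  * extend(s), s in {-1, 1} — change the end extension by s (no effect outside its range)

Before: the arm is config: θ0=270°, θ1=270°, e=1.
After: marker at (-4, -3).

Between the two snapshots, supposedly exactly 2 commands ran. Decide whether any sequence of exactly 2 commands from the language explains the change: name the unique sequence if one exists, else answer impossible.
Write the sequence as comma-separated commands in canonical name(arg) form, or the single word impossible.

t0: config: θ0=270°, θ1=270°, e=1
t=1 extend(1) ⇒ config: θ0=270°, θ1=270°, e=2
t=2 extend(1) ⇒ config: θ0=270°, θ1=270°, e=3
uniquely the one of 36 2-step routes that fits.

extend(1), extend(1)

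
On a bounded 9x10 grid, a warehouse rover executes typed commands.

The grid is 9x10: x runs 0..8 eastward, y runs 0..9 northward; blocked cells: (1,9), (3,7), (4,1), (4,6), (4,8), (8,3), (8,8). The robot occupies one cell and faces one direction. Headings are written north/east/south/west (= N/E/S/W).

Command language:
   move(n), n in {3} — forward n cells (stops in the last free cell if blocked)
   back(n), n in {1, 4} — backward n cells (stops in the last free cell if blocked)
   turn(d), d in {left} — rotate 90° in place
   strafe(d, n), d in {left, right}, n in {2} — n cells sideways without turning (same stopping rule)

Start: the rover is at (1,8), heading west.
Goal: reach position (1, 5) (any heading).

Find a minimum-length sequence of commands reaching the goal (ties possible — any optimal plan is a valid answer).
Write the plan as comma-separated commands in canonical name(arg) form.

t0: at (1,8), heading west
t=1 turn(left) ⇒ at (1,8), heading south
t=2 move(3) ⇒ at (1,5), heading south
nothing shorter than 2 reaches the goal.

turn(left), move(3)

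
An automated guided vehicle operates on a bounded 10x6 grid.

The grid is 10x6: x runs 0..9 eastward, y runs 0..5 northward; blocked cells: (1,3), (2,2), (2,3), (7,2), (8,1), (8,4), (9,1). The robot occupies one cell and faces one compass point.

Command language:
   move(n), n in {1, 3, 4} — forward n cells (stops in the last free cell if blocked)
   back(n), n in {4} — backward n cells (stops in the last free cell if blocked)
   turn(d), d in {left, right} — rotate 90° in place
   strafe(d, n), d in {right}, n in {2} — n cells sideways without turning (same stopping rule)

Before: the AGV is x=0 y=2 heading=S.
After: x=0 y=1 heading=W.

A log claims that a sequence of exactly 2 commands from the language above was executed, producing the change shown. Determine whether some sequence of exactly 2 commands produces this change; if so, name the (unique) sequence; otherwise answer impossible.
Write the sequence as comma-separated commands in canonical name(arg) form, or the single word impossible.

key: cell and facing (now W) both changed — the 2 commands mix motion and turning
initial: x=0 y=2 heading=S
t=1 move(1) ⇒ x=0 y=1 heading=S
t=2 turn(right) ⇒ x=0 y=1 heading=W
all 49 alternatives checked — unique.

move(1), turn(right)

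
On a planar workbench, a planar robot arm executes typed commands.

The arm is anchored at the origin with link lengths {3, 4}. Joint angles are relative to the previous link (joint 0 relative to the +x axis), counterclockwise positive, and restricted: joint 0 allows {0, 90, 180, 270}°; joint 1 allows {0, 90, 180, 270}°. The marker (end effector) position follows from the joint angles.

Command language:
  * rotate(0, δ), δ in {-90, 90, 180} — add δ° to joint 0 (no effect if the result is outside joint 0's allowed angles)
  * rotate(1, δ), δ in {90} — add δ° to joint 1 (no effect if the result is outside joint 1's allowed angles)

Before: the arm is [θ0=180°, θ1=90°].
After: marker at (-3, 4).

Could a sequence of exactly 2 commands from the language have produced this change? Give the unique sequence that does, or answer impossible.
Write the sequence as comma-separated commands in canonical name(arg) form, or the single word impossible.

rotate(1, 90), rotate(1, 90)

begin: [θ0=180°, θ1=90°]
step 1 (rotate(1, 90)): [θ0=180°, θ1=180°]
step 2 (rotate(1, 90)): [θ0=180°, θ1=270°]
all 16 alternatives checked — unique.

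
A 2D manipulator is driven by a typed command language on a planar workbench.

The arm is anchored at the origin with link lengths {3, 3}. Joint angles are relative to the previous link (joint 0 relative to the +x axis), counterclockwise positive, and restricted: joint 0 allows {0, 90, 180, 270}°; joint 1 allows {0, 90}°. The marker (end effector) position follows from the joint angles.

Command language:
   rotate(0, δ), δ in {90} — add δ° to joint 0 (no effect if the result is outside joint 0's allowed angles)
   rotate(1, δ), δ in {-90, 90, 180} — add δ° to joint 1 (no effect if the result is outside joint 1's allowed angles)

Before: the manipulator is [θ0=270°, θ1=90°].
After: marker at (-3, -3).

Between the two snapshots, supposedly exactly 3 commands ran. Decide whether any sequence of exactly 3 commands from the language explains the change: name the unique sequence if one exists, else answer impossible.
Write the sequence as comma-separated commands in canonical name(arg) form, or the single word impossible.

begin: [θ0=270°, θ1=90°]
[1] after rotate(0, 90): [θ0=0°, θ1=90°]
[2] after rotate(0, 90): [θ0=90°, θ1=90°]
[3] after rotate(0, 90): [θ0=180°, θ1=90°]
no other 3-command option fits: unique.

rotate(0, 90), rotate(0, 90), rotate(0, 90)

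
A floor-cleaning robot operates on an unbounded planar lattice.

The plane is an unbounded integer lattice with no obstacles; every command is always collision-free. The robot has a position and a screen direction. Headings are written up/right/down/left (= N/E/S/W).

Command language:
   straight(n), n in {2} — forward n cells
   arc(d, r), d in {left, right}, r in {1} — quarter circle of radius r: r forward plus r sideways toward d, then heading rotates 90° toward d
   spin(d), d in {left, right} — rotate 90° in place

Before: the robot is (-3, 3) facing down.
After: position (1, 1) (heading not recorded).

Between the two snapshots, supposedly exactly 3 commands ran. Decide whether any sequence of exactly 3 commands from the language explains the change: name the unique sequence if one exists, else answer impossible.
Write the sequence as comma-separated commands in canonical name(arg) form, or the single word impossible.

key: running arc(right, 1) before arc(left, 1) would end elsewhere — order is forced
start: (-3, 3) facing down
[1] after arc(left, 1): (-2, 2) facing right
[2] after straight(2): (0, 2) facing right
[3] after arc(right, 1): (1, 1) facing down
no rival 3-sequence matches.

arc(left, 1), straight(2), arc(right, 1)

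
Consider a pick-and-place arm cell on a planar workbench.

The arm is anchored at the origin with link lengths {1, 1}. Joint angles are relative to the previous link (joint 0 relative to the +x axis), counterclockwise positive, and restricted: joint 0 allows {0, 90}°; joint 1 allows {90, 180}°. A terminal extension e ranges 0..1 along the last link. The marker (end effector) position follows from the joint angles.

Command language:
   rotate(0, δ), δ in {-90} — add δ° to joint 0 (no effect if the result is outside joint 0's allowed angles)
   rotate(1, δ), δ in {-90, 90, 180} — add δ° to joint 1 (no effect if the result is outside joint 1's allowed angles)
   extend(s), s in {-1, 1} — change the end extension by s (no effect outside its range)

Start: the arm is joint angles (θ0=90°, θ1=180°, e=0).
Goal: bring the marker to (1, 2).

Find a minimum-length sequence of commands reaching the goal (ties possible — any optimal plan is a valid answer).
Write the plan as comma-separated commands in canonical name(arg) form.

begin: joint angles (θ0=90°, θ1=180°, e=0)
step 1 (rotate(1, -90)): joint angles (θ0=90°, θ1=90°, e=0)
step 2 (extend(1)): joint angles (θ0=90°, θ1=90°, e=1)
step 3 (rotate(0, -90)): joint angles (θ0=0°, θ1=90°, e=1)
shorter routes all fall short; 3 is best.

rotate(1, -90), extend(1), rotate(0, -90)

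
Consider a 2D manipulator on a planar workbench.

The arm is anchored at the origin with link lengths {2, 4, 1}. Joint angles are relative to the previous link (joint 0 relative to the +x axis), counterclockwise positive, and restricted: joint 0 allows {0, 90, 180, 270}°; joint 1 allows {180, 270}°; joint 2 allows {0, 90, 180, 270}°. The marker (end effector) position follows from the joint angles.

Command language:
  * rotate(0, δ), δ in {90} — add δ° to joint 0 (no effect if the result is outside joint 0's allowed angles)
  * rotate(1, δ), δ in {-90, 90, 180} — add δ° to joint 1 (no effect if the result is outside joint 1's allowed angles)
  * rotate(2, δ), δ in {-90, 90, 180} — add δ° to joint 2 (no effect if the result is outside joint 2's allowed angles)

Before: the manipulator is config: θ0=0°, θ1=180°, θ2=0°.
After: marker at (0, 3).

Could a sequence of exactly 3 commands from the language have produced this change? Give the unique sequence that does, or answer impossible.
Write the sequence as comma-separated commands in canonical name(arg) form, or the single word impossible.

rotate(0, 90), rotate(0, 90), rotate(0, 90)

begin: config: θ0=0°, θ1=180°, θ2=0°
[1] after rotate(0, 90): config: θ0=90°, θ1=180°, θ2=0°
[2] after rotate(0, 90): config: θ0=180°, θ1=180°, θ2=0°
[3] after rotate(0, 90): config: θ0=270°, θ1=180°, θ2=0°
no other 3-command option fits: unique.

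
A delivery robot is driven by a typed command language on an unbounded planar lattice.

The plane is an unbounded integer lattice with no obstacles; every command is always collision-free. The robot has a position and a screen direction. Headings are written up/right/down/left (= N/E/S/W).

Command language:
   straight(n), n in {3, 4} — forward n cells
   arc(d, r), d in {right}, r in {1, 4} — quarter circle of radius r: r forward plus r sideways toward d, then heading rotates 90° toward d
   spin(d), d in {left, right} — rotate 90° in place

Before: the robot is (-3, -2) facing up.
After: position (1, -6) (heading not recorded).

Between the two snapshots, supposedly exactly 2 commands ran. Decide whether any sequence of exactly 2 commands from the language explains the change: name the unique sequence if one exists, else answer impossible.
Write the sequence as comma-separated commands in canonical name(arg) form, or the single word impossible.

spin(right), arc(right, 4)

key: running arc(right, 4) before spin(right) would end elsewhere — order is forced
start: (-3, -2) facing up
step 1 (spin(right)): (-3, -2) facing right
step 2 (arc(right, 4)): (1, -6) facing down
all 36 alternatives checked — unique.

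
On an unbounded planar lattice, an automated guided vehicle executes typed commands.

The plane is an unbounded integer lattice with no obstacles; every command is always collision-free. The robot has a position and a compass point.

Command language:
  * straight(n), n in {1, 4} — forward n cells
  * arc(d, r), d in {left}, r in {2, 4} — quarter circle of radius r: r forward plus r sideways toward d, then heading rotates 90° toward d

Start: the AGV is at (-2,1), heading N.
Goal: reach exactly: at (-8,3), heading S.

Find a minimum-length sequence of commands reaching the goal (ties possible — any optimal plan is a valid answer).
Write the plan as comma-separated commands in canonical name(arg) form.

arc(left, 4), arc(left, 2)

t0: at (-2,1), heading N
1. arc(left, 4) → at (-6,5), heading W
2. arc(left, 2) → at (-8,3), heading S
shorter routes all fall short; 2 is best.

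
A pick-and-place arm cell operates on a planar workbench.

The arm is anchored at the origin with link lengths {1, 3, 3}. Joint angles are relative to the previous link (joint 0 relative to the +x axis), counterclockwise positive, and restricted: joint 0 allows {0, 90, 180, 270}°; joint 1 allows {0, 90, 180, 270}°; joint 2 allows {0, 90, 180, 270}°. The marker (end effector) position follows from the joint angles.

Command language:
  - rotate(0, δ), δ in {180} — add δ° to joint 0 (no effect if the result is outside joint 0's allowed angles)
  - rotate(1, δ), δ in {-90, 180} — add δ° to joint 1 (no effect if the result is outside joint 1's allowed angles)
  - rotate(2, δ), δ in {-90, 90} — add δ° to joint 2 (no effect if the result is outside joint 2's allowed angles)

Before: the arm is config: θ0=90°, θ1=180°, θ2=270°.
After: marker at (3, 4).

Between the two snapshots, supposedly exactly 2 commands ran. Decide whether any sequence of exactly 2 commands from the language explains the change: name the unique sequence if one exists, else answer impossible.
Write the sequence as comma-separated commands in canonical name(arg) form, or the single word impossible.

initial: config: θ0=90°, θ1=180°, θ2=270°
step 1 (rotate(1, -90)): config: θ0=90°, θ1=90°, θ2=270°
step 2 (rotate(1, -90)): config: θ0=90°, θ1=0°, θ2=270°
uniquely the one of 25 2-step routes that fits.

rotate(1, -90), rotate(1, -90)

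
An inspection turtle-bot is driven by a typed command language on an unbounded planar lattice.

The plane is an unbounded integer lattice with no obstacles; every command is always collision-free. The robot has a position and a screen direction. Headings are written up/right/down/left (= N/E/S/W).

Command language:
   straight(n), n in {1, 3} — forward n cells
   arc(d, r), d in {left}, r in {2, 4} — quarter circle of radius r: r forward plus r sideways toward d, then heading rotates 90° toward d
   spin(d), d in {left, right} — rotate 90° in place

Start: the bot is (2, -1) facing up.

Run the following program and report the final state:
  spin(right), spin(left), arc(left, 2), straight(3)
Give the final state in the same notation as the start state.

start: (2, -1) facing up
[1] after spin(right): (2, -1) facing right
[2] after spin(left): (2, -1) facing up
[3] after arc(left, 2): (0, 1) facing left
[4] after straight(3): (-3, 1) facing left

(-3, 1) facing left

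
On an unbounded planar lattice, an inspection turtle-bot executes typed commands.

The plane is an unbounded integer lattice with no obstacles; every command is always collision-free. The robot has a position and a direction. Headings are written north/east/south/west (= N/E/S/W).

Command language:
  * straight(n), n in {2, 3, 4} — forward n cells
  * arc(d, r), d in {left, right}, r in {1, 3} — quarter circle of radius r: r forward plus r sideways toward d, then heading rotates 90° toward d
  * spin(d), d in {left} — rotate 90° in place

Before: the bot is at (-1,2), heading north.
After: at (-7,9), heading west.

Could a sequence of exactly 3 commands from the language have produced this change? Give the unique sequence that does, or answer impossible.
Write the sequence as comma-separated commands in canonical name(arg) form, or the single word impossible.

straight(4), arc(left, 3), straight(3)

key: position moved to (-7,9) AND the heading swung to W — translation plus rotation needed
t0: at (-1,2), heading north
[1] after straight(4): at (-1,6), heading north
[2] after arc(left, 3): at (-4,9), heading west
[3] after straight(3): at (-7,9), heading west
no other 3-command option fits: unique.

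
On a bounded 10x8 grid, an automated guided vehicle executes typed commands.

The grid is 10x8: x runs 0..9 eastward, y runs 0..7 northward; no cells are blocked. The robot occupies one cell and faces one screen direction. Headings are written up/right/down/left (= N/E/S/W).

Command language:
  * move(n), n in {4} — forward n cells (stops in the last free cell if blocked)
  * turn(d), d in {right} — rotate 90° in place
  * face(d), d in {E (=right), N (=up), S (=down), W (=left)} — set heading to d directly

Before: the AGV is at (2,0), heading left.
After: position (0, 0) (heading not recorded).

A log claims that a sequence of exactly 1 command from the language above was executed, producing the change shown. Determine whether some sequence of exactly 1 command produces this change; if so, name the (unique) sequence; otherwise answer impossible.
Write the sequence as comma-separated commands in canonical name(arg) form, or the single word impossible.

key: move(4) runs into the grid edge before its full distance
t0: at (2,0), heading left
step 1 (move(4)): at (0,0), heading left
all 6 alternatives checked — unique.

move(4)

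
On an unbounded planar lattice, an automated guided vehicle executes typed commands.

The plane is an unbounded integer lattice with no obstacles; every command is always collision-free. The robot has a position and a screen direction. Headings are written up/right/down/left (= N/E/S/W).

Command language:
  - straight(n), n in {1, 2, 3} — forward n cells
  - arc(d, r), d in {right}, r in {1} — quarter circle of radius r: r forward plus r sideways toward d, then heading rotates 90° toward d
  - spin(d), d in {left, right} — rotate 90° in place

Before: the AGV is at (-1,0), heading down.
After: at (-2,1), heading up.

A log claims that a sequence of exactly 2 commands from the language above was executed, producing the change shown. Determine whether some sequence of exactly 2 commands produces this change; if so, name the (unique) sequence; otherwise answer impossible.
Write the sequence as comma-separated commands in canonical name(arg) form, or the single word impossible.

key: order matters: swapping spin(right) and arc(right, 1) lands elsewhere
from: at (-1,0), heading down
[1] after spin(right): at (-1,0), heading left
[2] after arc(right, 1): at (-2,1), heading up
no rival 2-sequence matches.

spin(right), arc(right, 1)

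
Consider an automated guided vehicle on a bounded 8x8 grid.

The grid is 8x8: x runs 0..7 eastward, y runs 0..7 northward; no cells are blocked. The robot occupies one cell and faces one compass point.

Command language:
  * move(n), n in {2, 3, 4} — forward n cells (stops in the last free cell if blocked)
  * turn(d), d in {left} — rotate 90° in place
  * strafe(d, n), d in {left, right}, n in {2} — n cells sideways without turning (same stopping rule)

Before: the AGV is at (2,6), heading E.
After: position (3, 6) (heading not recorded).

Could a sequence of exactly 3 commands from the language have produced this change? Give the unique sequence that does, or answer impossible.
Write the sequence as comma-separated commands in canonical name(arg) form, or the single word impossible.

move(3), turn(left), strafe(left, 2)

key: running strafe(left, 2) before move(3) would end elsewhere — order is forced
initial: at (2,6), heading E
[1] after move(3): at (5,6), heading E
[2] after turn(left): at (5,6), heading N
[3] after strafe(left, 2): at (3,6), heading N
no other 3-command option fits: unique.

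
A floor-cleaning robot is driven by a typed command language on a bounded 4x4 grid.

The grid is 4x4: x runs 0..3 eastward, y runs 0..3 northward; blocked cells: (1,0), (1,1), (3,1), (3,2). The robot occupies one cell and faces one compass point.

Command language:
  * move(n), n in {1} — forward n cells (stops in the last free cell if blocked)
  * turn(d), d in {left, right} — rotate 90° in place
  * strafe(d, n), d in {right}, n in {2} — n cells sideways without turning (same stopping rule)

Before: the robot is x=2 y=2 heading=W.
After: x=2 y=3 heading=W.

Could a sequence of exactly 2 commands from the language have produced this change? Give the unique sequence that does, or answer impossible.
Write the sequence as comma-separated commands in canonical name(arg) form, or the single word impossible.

strafe(right, 2), strafe(right, 2)

key: the first strafe(right, 2) runs into the grid edge before its full distance
from: x=2 y=2 heading=W
step 1 (strafe(right, 2)): x=2 y=3 heading=W
step 2 (strafe(right, 2)): x=2 y=3 heading=W
no other 2-command option fits: unique.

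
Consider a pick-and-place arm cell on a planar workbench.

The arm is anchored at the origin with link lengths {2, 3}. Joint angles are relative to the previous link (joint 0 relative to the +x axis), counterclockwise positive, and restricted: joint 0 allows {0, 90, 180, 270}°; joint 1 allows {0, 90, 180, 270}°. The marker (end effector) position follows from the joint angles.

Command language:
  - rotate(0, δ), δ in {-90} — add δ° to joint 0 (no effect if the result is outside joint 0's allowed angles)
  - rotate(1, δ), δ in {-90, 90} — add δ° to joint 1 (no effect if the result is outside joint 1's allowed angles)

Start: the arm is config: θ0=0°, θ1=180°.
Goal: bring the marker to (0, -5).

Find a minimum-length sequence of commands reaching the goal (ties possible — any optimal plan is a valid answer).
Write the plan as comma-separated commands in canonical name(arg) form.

start: config: θ0=0°, θ1=180°
[1] after rotate(0, -90): config: θ0=270°, θ1=180°
[2] after rotate(1, -90): config: θ0=270°, θ1=90°
[3] after rotate(1, -90): config: θ0=270°, θ1=0°
minimal: 3 command(s), checked below 3.

rotate(0, -90), rotate(1, -90), rotate(1, -90)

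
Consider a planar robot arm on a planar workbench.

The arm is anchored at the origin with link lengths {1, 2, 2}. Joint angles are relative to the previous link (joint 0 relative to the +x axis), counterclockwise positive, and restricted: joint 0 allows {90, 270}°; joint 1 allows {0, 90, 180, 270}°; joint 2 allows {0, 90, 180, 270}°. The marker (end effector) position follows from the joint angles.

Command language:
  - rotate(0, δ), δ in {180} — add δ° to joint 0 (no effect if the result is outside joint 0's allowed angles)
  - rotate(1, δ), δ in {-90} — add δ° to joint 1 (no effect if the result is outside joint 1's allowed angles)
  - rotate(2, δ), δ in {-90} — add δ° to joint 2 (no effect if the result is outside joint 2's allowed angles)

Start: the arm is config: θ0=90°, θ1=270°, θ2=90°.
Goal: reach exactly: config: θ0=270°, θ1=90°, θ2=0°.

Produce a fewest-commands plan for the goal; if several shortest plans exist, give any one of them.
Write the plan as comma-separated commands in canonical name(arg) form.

begin: config: θ0=90°, θ1=270°, θ2=90°
[1] after rotate(0, 180): config: θ0=270°, θ1=270°, θ2=90°
[2] after rotate(1, -90): config: θ0=270°, θ1=180°, θ2=90°
[3] after rotate(1, -90): config: θ0=270°, θ1=90°, θ2=90°
[4] after rotate(2, -90): config: θ0=270°, θ1=90°, θ2=0°
nothing shorter than 4 reaches the goal.

rotate(0, 180), rotate(1, -90), rotate(1, -90), rotate(2, -90)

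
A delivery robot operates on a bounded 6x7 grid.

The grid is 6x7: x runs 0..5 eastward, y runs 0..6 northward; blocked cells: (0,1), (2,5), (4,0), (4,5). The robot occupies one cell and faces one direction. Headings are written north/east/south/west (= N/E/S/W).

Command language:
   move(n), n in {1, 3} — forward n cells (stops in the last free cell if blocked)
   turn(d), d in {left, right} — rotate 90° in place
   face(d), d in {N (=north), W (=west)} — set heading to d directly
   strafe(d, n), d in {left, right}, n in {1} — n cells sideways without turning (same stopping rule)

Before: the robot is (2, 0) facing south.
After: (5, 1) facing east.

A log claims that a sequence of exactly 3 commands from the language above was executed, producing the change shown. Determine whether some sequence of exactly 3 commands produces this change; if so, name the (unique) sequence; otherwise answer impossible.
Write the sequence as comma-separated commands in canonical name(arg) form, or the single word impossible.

key: cell and facing (now E) both changed — the 3 commands mix motion and turning
begin: (2, 0) facing south
[1] after turn(left): (2, 0) facing east
[2] after strafe(left, 1): (2, 1) facing east
[3] after move(3): (5, 1) facing east
no rival 3-sequence matches.

turn(left), strafe(left, 1), move(3)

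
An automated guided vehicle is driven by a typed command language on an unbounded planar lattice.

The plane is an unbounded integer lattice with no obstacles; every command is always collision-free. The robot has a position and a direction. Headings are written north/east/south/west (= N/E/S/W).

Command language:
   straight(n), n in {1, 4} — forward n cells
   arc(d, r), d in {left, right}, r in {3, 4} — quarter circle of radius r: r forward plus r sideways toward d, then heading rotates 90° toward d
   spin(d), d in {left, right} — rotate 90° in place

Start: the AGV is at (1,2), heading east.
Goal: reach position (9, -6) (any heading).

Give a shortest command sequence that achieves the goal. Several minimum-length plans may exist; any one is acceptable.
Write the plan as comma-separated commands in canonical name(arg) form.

begin: at (1,2), heading east
step 1 (arc(right, 4)): at (5,-2), heading south
step 2 (arc(left, 4)): at (9,-6), heading east
nothing shorter than 2 reaches the goal.

arc(right, 4), arc(left, 4)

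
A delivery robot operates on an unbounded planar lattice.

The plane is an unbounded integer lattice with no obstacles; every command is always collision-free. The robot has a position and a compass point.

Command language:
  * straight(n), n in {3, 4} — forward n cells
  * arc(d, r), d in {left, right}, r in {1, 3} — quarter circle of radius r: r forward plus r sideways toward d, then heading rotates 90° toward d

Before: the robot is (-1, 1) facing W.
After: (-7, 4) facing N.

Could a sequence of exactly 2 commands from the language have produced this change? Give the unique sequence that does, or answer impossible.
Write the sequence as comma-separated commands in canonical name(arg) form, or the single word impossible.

key: cell and facing (now N) both changed — the 2 commands mix motion and turning
begin: (-1, 1) facing W
step 1 (straight(3)): (-4, 1) facing W
step 2 (arc(right, 3)): (-7, 4) facing N
uniquely the one of 36 2-step routes that fits.

straight(3), arc(right, 3)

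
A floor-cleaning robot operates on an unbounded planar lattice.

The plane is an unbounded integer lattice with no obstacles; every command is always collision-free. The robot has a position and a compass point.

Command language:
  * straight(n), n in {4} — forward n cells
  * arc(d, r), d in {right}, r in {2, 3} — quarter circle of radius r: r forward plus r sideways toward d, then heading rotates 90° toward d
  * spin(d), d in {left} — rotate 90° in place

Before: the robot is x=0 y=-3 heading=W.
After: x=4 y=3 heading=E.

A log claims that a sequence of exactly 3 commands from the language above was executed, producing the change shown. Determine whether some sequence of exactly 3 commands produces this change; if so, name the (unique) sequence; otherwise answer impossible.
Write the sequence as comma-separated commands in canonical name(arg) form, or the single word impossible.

arc(right, 3), arc(right, 3), straight(4)

key: cell and facing (now E) both changed — the 3 commands mix motion and turning
t0: x=0 y=-3 heading=W
[1] after arc(right, 3): x=-3 y=0 heading=N
[2] after arc(right, 3): x=0 y=3 heading=E
[3] after straight(4): x=4 y=3 heading=E
all 64 alternatives checked — unique.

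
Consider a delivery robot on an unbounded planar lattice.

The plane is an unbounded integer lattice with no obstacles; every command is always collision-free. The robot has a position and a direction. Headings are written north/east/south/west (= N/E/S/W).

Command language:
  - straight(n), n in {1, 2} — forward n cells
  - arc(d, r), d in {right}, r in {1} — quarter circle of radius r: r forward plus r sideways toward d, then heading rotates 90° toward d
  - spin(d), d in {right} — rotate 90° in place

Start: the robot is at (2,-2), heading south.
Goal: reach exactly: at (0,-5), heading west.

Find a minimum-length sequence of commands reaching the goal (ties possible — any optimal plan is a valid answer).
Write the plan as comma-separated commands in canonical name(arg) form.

initial: at (2,-2), heading south
[1] after straight(2): at (2,-4), heading south
[2] after arc(right, 1): at (1,-5), heading west
[3] after straight(1): at (0,-5), heading west
minimal: 3 command(s), checked below 3.

straight(2), arc(right, 1), straight(1)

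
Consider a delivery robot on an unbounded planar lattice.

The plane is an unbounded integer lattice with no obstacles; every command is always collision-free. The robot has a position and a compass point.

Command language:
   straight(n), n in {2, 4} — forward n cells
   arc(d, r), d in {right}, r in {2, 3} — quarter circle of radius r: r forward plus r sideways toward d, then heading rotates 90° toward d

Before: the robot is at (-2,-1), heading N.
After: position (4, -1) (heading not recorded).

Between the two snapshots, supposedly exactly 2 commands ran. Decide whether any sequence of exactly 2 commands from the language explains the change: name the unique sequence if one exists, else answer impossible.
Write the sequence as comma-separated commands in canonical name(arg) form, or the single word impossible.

arc(right, 3), arc(right, 3)

t0: at (-2,-1), heading N
step 1 (arc(right, 3)): at (1,2), heading E
step 2 (arc(right, 3)): at (4,-1), heading S
uniquely the one of 16 2-step routes that fits.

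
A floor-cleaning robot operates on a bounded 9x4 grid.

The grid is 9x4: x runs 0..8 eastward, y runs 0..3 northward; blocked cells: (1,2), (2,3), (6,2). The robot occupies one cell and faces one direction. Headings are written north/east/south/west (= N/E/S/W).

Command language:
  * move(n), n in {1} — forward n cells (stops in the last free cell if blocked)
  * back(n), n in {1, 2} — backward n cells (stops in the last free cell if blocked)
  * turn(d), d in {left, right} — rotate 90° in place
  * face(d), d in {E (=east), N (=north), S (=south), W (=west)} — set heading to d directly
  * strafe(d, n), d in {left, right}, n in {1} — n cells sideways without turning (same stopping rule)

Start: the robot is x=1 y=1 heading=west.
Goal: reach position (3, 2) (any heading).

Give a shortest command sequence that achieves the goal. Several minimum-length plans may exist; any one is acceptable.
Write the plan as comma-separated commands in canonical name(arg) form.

back(2), strafe(right, 1)

initial: x=1 y=1 heading=west
[1] after back(2): x=3 y=1 heading=west
[2] after strafe(right, 1): x=3 y=2 heading=west
shorter routes all fall short; 2 is best.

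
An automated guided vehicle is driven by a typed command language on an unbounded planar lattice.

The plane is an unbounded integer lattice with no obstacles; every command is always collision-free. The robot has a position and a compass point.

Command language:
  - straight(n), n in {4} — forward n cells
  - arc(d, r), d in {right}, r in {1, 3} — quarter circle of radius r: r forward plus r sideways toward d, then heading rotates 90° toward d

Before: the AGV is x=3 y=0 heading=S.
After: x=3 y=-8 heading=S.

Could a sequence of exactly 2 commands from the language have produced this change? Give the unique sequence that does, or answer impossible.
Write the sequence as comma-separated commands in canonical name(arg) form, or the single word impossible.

straight(4), straight(4)

key: heading stays S — no command in the sequence turns
t0: x=3 y=0 heading=S
step 1 (straight(4)): x=3 y=-4 heading=S
step 2 (straight(4)): x=3 y=-8 heading=S
uniquely the one of 9 2-step routes that fits.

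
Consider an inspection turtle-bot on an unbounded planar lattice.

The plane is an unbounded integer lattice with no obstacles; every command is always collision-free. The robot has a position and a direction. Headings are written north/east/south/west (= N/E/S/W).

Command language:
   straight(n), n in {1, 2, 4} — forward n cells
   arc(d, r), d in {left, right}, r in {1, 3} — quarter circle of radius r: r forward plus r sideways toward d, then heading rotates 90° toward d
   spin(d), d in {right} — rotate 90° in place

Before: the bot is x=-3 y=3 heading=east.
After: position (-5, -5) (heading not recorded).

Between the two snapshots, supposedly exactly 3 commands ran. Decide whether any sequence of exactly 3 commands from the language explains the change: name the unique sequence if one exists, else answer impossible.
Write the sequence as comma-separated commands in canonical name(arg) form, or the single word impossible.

key: running arc(right, 3) before arc(right, 1) would end elsewhere — order is forced
begin: x=-3 y=3 heading=east
1. arc(right, 1) → x=-2 y=2 heading=south
2. straight(4) → x=-2 y=-2 heading=south
3. arc(right, 3) → x=-5 y=-5 heading=west
no rival 3-sequence matches.

arc(right, 1), straight(4), arc(right, 3)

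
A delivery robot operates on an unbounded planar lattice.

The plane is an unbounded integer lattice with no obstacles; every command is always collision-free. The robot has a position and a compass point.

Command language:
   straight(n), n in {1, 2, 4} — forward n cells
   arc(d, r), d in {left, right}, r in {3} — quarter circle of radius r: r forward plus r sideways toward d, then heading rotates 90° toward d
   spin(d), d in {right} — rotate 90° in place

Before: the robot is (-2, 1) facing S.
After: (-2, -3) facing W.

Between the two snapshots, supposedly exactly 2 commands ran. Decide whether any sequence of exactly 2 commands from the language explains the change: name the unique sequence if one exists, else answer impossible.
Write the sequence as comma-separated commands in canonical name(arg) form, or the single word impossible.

straight(4), spin(right)

key: cell and facing (now W) both changed — the 2 commands mix motion and turning
t0: (-2, 1) facing S
1. straight(4) → (-2, -3) facing S
2. spin(right) → (-2, -3) facing W
uniquely the one of 36 2-step routes that fits.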